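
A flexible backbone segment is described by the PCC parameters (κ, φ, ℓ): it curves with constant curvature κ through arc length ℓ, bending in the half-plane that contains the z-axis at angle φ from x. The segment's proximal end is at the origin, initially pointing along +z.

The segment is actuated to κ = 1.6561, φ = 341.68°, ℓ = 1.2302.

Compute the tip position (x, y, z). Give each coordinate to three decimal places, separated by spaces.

θ = κ·ℓ = 1.6561 × 1.2302 = 2.03733 rad
ρ = (1 − cos θ)/κ = (1 − -0.44980)/1.6561 = 0.87543
z = sin θ / κ = 0.89313/1.6561 = 0.53930
x = ρ cos φ = 0.87543 × cos(341.68°) = 0.83106
y = ρ sin φ = 0.87543 × sin(341.68°) = -0.27517

0.831 -0.275 0.539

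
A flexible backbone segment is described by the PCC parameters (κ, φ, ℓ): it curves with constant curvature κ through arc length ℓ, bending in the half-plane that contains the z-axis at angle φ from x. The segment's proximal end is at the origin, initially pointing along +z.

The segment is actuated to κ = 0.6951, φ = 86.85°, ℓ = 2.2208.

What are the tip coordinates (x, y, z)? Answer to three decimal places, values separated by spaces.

θ = κ·ℓ = 0.6951 × 2.2208 = 1.54368 rad
ρ = (1 − cos θ)/κ = (1 − 0.02711)/0.6951 = 1.39963
z = sin θ / κ = 0.99963/0.6951 = 1.43811
x = ρ cos φ = 1.39963 × cos(86.85°) = 0.07691
y = ρ sin φ = 1.39963 × sin(86.85°) = 1.39752

0.077 1.398 1.438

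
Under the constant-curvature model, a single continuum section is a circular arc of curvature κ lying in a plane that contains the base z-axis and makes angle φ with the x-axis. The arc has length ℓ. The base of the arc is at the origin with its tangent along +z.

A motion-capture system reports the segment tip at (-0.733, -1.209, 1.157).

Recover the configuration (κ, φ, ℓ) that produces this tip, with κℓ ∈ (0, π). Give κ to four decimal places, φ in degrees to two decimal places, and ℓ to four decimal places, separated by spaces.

ρ = √(x²+y²) = √(-0.733² + -1.209²) = 1.41385
φ = atan2(y, x) mod 360° = atan2(-1.209, -0.733) = 238.7721°
|p|² = ρ² + z² = 1.41385² + 1.157² = 3.33762
κ = 2ρ / |p|² = 2×1.41385 / 3.33762 = 0.84722
θ = 2·atan2(ρ, z) = 2·atan2(1.41385, 1.157) = 1.76995 rad
ℓ = θ/κ = 1.76995/0.84722 = 2.08913

0.8472 238.77 2.0891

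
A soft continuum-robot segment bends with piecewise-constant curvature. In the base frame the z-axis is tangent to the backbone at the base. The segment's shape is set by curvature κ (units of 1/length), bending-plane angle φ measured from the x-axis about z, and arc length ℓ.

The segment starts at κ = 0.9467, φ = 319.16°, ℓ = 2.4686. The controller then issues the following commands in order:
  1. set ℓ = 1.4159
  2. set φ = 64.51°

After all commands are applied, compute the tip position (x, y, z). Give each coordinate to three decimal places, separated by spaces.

initial: κ=0.9467, φ=319.16°, ℓ=2.4686
cmd 1: set ℓ=1.4159 → (κ,φ,ℓ)=(0.9467,319.16°,1.4159) → tip=(0.6167,-0.5330,1.0284)
cmd 2: set φ=64.51° → (κ,φ,ℓ)=(0.9467,64.51°,1.4159) → tip=(0.3508,0.7358,1.0284)

0.351 0.736 1.028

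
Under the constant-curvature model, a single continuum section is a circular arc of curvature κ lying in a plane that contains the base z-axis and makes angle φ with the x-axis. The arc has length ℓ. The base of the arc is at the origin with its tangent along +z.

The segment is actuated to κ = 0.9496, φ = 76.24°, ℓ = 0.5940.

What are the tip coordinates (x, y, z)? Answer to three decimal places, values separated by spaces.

θ = κ·ℓ = 0.9496 × 0.5940 = 0.56406 rad
ρ = (1 − cos θ)/κ = (1 − 0.84509)/0.9496 = 0.16313
z = sin θ / κ = 0.53462/0.9496 = 0.56300
x = ρ cos φ = 0.16313 × cos(76.24°) = 0.03880
y = ρ sin φ = 0.16313 × sin(76.24°) = 0.15845

0.039 0.158 0.563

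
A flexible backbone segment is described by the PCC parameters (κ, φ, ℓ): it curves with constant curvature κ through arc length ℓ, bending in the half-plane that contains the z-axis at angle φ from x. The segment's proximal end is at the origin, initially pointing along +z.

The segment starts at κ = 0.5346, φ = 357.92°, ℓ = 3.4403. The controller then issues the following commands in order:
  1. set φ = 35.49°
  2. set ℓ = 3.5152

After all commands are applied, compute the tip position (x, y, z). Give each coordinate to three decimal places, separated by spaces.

initial: κ=0.5346, φ=357.92°, ℓ=3.4403
cmd 1: set φ=35.49° → (κ,φ,ℓ)=(0.5346,35.49°,3.4403) → tip=(1.9269,1.3739,1.8036)
cmd 2: set ℓ=3.5152 → (κ,φ,ℓ)=(0.5346,35.49°,3.5152) → tip=(1.9854,1.4156,1.7823)

1.985 1.416 1.782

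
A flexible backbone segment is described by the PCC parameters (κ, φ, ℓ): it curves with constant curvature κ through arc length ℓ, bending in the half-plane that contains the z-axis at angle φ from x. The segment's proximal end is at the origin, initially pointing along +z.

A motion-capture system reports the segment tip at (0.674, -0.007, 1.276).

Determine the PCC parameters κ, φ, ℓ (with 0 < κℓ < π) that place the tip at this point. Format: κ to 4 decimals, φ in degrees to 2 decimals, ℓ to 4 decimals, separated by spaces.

0.6473 359.40 1.5015

ρ = √(x²+y²) = √(0.674² + -0.007²) = 0.67404
φ = atan2(y, x) mod 360° = atan2(-0.007, 0.674) = 359.4050°
|p|² = ρ² + z² = 0.67404² + 1.276² = 2.08250
κ = 2ρ / |p|² = 2×0.67404 / 2.08250 = 0.64733
θ = 2·atan2(ρ, z) = 2·atan2(0.67404, 1.276) = 0.97197 rad
ℓ = θ/κ = 0.97197/0.64733 = 1.50150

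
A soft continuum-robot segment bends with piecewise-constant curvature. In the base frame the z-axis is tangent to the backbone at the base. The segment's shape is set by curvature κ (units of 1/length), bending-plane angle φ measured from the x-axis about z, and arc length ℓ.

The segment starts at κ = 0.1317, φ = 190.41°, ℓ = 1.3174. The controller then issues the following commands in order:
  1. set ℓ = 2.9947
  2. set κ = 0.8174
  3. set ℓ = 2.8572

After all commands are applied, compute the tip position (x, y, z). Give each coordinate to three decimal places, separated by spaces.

initial: κ=0.1317, φ=190.41°, ℓ=1.3174
cmd 1: set ℓ=2.9947 → (κ,φ,ℓ)=(0.1317,190.41°,2.9947) → tip=(-0.5733,-0.1053,2.9177)
cmd 2: set κ=0.8174 → (κ,φ,ℓ)=(0.8174,190.41°,2.9947) → tip=(-2.1284,-0.3910,0.7822)
cmd 3: set ℓ=2.8572 → (κ,φ,ℓ)=(0.8174,190.41°,2.8572) → tip=(-2.0363,-0.3741,0.8828)

-2.036 -0.374 0.883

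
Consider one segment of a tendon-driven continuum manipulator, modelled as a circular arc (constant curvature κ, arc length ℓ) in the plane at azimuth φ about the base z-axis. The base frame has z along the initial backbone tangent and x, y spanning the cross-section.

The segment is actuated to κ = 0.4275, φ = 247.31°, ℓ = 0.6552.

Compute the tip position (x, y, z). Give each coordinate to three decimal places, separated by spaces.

θ = κ·ℓ = 0.4275 × 0.6552 = 0.28010 rad
ρ = (1 − cos θ)/κ = (1 − 0.96103)/0.4275 = 0.09116
z = sin θ / κ = 0.27645/0.4275 = 0.64667
x = ρ cos φ = 0.09116 × cos(247.31°) = -0.03517
y = ρ sin φ = 0.09116 × sin(247.31°) = -0.08411

-0.035 -0.084 0.647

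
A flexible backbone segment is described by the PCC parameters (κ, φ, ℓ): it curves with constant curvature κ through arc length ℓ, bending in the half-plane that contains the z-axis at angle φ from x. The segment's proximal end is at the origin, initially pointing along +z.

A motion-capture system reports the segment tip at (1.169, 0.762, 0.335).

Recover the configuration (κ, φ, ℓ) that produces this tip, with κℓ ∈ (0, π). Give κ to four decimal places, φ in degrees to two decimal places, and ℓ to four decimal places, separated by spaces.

1.3552 33.10 1.9705

ρ = √(x²+y²) = √(1.169² + 0.762²) = 1.39542
φ = atan2(y, x) mod 360° = atan2(0.762, 1.169) = 33.0979°
|p|² = ρ² + z² = 1.39542² + 0.335² = 2.05943
κ = 2ρ / |p|² = 2×1.39542 / 2.05943 = 1.35515
θ = 2·atan2(ρ, z) = 2·atan2(1.39542, 0.335) = 2.67037 rad
ℓ = θ/κ = 2.67037/1.35515 = 1.97053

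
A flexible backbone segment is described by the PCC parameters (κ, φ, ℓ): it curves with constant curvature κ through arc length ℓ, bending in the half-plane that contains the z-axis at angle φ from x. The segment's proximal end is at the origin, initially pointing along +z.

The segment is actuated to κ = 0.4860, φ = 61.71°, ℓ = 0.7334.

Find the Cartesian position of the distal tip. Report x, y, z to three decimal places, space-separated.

0.061 0.114 0.718

θ = κ·ℓ = 0.4860 × 0.7334 = 0.35643 rad
ρ = (1 − cos θ)/κ = (1 − 0.93715)/0.4860 = 0.12933
z = sin θ / κ = 0.34893/0.4860 = 0.71797
x = ρ cos φ = 0.12933 × cos(61.71°) = 0.06129
y = ρ sin φ = 0.12933 × sin(61.71°) = 0.11388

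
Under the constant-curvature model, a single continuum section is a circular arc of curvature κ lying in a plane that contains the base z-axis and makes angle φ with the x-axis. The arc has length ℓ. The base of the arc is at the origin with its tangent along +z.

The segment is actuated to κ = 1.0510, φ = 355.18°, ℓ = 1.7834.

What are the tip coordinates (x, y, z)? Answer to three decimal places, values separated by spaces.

1.232 -0.104 0.908

θ = κ·ℓ = 1.0510 × 1.7834 = 1.87435 rad
ρ = (1 − cos θ)/κ = (1 − -0.29892)/1.0510 = 1.23589
z = sin θ / κ = 0.95428/1.0510 = 0.90797
x = ρ cos φ = 1.23589 × cos(355.18°) = 1.23152
y = ρ sin φ = 1.23589 × sin(355.18°) = -0.10385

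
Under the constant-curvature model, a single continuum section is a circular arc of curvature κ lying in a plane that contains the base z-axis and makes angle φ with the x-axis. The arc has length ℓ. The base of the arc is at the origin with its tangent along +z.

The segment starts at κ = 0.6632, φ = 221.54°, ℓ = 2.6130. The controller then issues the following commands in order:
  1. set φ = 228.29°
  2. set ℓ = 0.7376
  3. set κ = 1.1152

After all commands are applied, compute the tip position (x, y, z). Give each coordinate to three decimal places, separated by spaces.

-0.191 -0.214 0.657

initial: κ=0.6632, φ=221.54°, ℓ=2.6130
cmd 1: set φ=228.29° → (κ,φ,ℓ)=(0.6632,228.29°,2.6130) → tip=(-1.1652,-1.3074,1.4881)
cmd 2: set ℓ=0.7376 → (κ,φ,ℓ)=(0.6632,228.29°,0.7376) → tip=(-0.1177,-0.1320,0.7085)
cmd 3: set κ=1.1152 → (κ,φ,ℓ)=(1.1152,228.29°,0.7376) → tip=(-0.1907,-0.2140,0.6572)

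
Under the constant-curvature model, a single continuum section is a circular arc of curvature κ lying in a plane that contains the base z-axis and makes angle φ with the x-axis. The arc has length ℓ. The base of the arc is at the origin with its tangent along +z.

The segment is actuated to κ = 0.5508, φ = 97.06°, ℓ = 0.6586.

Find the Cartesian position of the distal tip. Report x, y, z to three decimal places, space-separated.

-0.015 0.117 0.644

θ = κ·ℓ = 0.5508 × 0.6586 = 0.36276 rad
ρ = (1 − cos θ)/κ = (1 − 0.93492)/0.5508 = 0.11815
z = sin θ / κ = 0.35485/0.5508 = 0.64425
x = ρ cos φ = 0.11815 × cos(97.06°) = -0.01452
y = ρ sin φ = 0.11815 × sin(97.06°) = 0.11726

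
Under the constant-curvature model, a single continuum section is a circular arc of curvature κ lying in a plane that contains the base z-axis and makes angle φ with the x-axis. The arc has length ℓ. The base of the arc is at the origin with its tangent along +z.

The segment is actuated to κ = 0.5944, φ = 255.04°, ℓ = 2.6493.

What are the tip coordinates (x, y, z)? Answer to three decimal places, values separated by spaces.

-0.436 -1.632 1.682

θ = κ·ℓ = 0.5944 × 2.6493 = 1.57474 rad
ρ = (1 − cos θ)/κ = (1 − -0.00395)/0.5944 = 1.68901
z = sin θ / κ = 0.99999/0.5944 = 1.68236
x = ρ cos φ = 1.68901 × cos(255.04°) = -0.43601
y = ρ sin φ = 1.68901 × sin(255.04°) = -1.63176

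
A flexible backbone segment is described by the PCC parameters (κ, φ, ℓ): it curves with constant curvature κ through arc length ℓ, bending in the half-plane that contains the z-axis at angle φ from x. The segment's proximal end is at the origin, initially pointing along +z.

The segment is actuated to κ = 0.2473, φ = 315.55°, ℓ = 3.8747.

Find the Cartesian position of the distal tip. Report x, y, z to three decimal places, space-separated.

θ = κ·ℓ = 0.2473 × 3.8747 = 0.95821 rad
ρ = (1 − cos θ)/κ = (1 − 0.57498)/0.2473 = 1.71863
z = sin θ / κ = 0.81817/0.2473 = 3.30839
x = ρ cos φ = 1.71863 × cos(315.55°) = 1.22686
y = ρ sin φ = 1.71863 × sin(315.55°) = -1.20353

1.227 -1.204 3.308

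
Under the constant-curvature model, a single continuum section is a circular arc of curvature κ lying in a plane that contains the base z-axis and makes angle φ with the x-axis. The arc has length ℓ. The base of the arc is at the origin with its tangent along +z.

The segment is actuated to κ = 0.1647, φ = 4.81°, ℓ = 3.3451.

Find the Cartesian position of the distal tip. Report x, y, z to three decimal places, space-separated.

θ = κ·ℓ = 0.1647 × 3.3451 = 0.55094 rad
ρ = (1 − cos θ)/κ = (1 − 0.85203)/0.1647 = 0.89840
z = sin θ / κ = 0.52349/0.1647 = 3.17843
x = ρ cos φ = 0.89840 × cos(4.81°) = 0.89523
y = ρ sin φ = 0.89840 × sin(4.81°) = 0.07533

0.895 0.075 3.178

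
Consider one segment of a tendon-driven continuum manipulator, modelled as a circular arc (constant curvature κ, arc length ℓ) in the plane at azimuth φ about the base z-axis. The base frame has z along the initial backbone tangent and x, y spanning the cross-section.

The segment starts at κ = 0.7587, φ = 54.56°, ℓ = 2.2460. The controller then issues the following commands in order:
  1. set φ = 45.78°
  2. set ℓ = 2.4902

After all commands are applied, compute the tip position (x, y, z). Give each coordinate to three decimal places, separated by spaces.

1.207 1.240 1.252

initial: κ=0.7587, φ=54.56°, ℓ=2.2460
cmd 1: set φ=45.78° → (κ,φ,ℓ)=(0.7587,45.78°,2.2460) → tip=(1.0413,1.0701,1.3064)
cmd 2: set ℓ=2.4902 → (κ,φ,ℓ)=(0.7587,45.78°,2.4902) → tip=(1.2071,1.2404,1.2517)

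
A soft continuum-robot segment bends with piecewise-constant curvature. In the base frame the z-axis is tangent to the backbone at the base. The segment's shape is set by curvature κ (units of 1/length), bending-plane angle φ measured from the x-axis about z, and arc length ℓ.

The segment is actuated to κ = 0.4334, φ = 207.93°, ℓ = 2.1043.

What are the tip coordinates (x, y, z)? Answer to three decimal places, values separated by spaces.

θ = κ·ℓ = 0.4334 × 2.1043 = 0.91200 rad
ρ = (1 − cos θ)/κ = (1 − 0.61216)/0.4334 = 0.89487
z = sin θ / κ = 0.79073/0.4334 = 1.82449
x = ρ cos φ = 0.89487 × cos(207.93°) = -0.79064
y = ρ sin φ = 0.89487 × sin(207.93°) = -0.41915

-0.791 -0.419 1.824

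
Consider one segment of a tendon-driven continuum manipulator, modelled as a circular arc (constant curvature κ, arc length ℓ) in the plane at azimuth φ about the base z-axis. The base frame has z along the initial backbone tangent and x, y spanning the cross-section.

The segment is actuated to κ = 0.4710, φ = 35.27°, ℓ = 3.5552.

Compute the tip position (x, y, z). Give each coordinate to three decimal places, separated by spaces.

1.913 1.353 2.112

θ = κ·ℓ = 0.4710 × 3.5552 = 1.67450 rad
ρ = (1 − cos θ)/κ = (1 − -0.10352)/0.4710 = 2.34292
z = sin θ / κ = 0.99463/0.4710 = 2.11174
x = ρ cos φ = 2.34292 × cos(35.27°) = 1.91286
y = ρ sin φ = 2.34292 × sin(35.27°) = 1.35287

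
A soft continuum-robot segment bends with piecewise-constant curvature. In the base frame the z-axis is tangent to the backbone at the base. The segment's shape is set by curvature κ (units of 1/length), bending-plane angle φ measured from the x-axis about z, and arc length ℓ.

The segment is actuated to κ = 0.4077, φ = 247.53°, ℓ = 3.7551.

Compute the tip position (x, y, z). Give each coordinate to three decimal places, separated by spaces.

θ = κ·ℓ = 0.4077 × 3.7551 = 1.53095 rad
ρ = (1 − cos θ)/κ = (1 − 0.03983)/0.4077 = 2.35509
z = sin θ / κ = 0.99921/0.4077 = 2.45084
x = ρ cos φ = 2.35509 × cos(247.53°) = -0.90011
y = ρ sin φ = 2.35509 × sin(247.53°) = -2.17629

-0.900 -2.176 2.451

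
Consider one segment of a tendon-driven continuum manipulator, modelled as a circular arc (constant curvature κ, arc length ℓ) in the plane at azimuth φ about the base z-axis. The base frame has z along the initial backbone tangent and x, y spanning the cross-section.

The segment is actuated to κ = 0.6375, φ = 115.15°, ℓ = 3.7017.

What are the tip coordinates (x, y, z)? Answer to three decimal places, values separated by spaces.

θ = κ·ℓ = 0.6375 × 3.7017 = 2.35983 rad
ρ = (1 − cos θ)/κ = (1 − -0.70968)/0.6375 = 2.68184
z = sin θ / κ = 0.70453/0.6375 = 1.10514
x = ρ cos φ = 2.68184 × cos(115.15°) = -1.13976
y = ρ sin φ = 2.68184 × sin(115.15°) = 2.42760

-1.140 2.428 1.105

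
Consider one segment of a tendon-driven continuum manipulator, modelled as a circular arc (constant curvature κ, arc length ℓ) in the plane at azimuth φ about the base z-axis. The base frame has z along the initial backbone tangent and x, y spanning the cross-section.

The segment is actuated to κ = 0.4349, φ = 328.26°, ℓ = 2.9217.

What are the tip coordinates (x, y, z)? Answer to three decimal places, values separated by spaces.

1.377 -0.852 2.197

θ = κ·ℓ = 0.4349 × 2.9217 = 1.27065 rad
ρ = (1 − cos θ)/κ = (1 − 0.29566)/0.4349 = 1.61954
z = sin θ / κ = 0.95529/0.4349 = 2.19658
x = ρ cos φ = 1.61954 × cos(328.26°) = 1.37733
y = ρ sin φ = 1.61954 × sin(328.26°) = -0.85198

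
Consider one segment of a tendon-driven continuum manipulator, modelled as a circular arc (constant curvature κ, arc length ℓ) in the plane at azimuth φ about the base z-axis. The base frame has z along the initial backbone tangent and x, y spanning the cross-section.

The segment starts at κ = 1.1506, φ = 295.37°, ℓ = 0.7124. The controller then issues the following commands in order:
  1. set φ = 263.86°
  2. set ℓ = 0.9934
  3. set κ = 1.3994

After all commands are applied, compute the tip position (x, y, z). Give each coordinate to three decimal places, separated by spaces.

-0.063 -0.583 0.703

initial: κ=1.1506, φ=295.37°, ℓ=0.7124
cmd 1: set φ=263.86° → (κ,φ,ℓ)=(1.1506,263.86°,0.7124) → tip=(-0.0295,-0.2744,0.6353)
cmd 2: set ℓ=0.9934 → (κ,φ,ℓ)=(1.1506,263.86°,0.9934) → tip=(-0.0544,-0.5056,0.7908)
cmd 3: set κ=1.3994 → (κ,φ,ℓ)=(1.3994,263.86°,0.9934) → tip=(-0.0627,-0.5829,0.7030)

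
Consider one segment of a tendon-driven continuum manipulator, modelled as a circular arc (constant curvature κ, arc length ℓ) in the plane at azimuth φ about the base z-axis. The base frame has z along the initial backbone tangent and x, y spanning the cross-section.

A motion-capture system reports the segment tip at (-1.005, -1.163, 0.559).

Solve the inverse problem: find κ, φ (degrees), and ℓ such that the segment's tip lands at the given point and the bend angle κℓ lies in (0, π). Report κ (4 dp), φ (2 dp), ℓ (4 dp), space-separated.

ρ = √(x²+y²) = √(-1.005² + -1.163²) = 1.53707
φ = atan2(y, x) mod 360° = atan2(-1.163, -1.005) = 229.1682°
|p|² = ρ² + z² = 1.53707² + 0.559² = 2.67507
κ = 2ρ / |p|² = 2×1.53707 / 2.67507 = 1.14918
θ = 2·atan2(ρ, z) = 2·atan2(1.53707, 0.559) = 2.44398 rad
ℓ = θ/κ = 2.44398/1.14918 = 2.12671

1.1492 229.17 2.1267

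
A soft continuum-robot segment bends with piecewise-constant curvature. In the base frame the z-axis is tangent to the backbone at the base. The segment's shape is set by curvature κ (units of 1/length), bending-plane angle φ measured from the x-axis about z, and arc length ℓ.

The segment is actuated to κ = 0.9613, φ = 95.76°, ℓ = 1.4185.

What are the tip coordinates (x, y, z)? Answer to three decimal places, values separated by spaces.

θ = κ·ℓ = 0.9613 × 1.4185 = 1.36360 rad
ρ = (1 − cos θ)/κ = (1 − 0.20571)/0.9613 = 0.82626
z = sin θ / κ = 0.97861/0.9613 = 1.01801
x = ρ cos φ = 0.82626 × cos(95.76°) = -0.08293
y = ρ sin φ = 0.82626 × sin(95.76°) = 0.82209

-0.083 0.822 1.018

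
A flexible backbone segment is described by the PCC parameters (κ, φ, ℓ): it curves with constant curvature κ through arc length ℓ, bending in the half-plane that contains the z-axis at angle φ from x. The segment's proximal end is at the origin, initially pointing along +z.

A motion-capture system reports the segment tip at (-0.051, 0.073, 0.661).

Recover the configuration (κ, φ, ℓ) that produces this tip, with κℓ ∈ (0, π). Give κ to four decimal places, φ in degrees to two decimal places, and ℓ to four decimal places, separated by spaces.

0.4004 124.94 0.6690

ρ = √(x²+y²) = √(-0.051² + 0.073²) = 0.08905
φ = atan2(y, x) mod 360° = atan2(0.073, -0.051) = 124.9393°
|p|² = ρ² + z² = 0.08905² + 0.661² = 0.44485
κ = 2ρ / |p|² = 2×0.08905 / 0.44485 = 0.40036
θ = 2·atan2(ρ, z) = 2·atan2(0.08905, 0.661) = 0.26783 rad
ℓ = θ/κ = 0.26783/0.40036 = 0.66897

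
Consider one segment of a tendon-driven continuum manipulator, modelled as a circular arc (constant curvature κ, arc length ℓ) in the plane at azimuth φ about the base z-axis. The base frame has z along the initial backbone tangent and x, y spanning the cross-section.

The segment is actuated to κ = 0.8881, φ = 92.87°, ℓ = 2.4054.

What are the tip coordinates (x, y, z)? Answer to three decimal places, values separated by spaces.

-0.087 1.727 0.951

θ = κ·ℓ = 0.8881 × 2.4054 = 2.13624 rad
ρ = (1 − cos θ)/κ = (1 − -0.53579)/0.8881 = 1.72929
z = sin θ / κ = 0.84435/0.8881 = 0.95074
x = ρ cos φ = 1.72929 × cos(92.87°) = -0.08659
y = ρ sin φ = 1.72929 × sin(92.87°) = 1.72713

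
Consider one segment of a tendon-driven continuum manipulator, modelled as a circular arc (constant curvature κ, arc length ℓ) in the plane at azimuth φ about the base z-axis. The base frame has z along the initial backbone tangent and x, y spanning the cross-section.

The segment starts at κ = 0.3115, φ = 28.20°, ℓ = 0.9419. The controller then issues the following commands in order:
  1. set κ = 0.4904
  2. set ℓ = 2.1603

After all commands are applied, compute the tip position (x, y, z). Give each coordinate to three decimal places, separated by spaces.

initial: κ=0.3115, φ=28.20°, ℓ=0.9419
cmd 1: set κ=0.4904 → (κ,φ,ℓ)=(0.4904,28.20°,0.9419) → tip=(0.1883,0.1010,0.9088)
cmd 2: set ℓ=2.1603 → (κ,φ,ℓ)=(0.4904,28.20°,2.1603) → tip=(0.9176,0.4920,1.7783)

0.918 0.492 1.778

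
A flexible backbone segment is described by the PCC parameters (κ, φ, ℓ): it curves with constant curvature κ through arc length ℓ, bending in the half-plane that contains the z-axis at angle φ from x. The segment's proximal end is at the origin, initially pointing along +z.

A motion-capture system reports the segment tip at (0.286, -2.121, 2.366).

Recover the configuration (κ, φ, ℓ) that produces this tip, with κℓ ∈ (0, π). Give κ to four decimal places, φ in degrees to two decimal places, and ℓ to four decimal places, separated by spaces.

0.4205 277.68 3.4971

ρ = √(x²+y²) = √(0.286² + -2.121²) = 2.14020
φ = atan2(y, x) mod 360° = atan2(-2.121, 0.286) = 277.6796°
|p|² = ρ² + z² = 2.14020² + 2.366² = 10.17839
κ = 2ρ / |p|² = 2×2.14020 / 10.17839 = 0.42054
θ = 2·atan2(ρ, z) = 2·atan2(2.14020, 2.366) = 1.47066 rad
ℓ = θ/κ = 1.47066/0.42054 = 3.49710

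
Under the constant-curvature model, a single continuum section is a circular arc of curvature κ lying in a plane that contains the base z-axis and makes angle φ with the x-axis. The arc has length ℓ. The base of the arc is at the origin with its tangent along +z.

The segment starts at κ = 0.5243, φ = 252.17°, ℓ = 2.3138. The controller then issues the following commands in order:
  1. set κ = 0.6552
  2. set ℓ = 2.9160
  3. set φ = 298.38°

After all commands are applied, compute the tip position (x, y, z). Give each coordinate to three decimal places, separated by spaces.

0.967 -1.790 1.439

initial: κ=0.5243, φ=252.17°, ℓ=2.3138
cmd 1: set κ=0.6552 → (κ,φ,ℓ)=(0.6552,252.17°,2.3138) → tip=(-0.4417,-1.3734,1.5240)
cmd 2: set ℓ=2.9160 → (κ,φ,ℓ)=(0.6552,252.17°,2.9160) → tip=(-0.6231,-1.9372,1.4390)
cmd 3: set φ=298.38° → (κ,φ,ℓ)=(0.6552,298.38°,2.9160) → tip=(0.9672,-1.7903,1.4390)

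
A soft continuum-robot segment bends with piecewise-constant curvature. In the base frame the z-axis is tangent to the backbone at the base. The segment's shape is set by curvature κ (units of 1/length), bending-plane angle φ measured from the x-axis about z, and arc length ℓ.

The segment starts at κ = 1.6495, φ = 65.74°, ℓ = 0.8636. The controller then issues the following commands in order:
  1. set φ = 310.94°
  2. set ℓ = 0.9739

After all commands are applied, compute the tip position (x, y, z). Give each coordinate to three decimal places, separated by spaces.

0.411 -0.474 0.606

initial: κ=1.6495, φ=65.74°, ℓ=0.8636
cmd 1: set φ=310.94° → (κ,φ,ℓ)=(1.6495,310.94°,0.8636) → tip=(0.3393,-0.3912,0.5998)
cmd 2: set ℓ=0.9739 → (κ,φ,ℓ)=(1.6495,310.94°,0.9739) → tip=(0.4114,-0.4743,0.6059)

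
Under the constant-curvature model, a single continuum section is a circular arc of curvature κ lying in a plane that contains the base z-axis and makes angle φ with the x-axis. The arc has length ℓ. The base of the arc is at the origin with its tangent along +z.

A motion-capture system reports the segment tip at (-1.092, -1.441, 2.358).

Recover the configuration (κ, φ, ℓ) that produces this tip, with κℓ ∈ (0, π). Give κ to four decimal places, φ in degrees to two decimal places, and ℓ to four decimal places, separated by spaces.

0.4096 232.84 3.1944

ρ = √(x²+y²) = √(-1.092² + -1.441²) = 1.80802
φ = atan2(y, x) mod 360° = atan2(-1.441, -1.092) = 232.8449°
|p|² = ρ² + z² = 1.80802² + 2.358² = 8.82911
κ = 2ρ / |p|² = 2×1.80802 / 8.82911 = 0.40956
θ = 2·atan2(ρ, z) = 2·atan2(1.80802, 2.358) = 1.30828 rad
ℓ = θ/κ = 1.30828/0.40956 = 3.19437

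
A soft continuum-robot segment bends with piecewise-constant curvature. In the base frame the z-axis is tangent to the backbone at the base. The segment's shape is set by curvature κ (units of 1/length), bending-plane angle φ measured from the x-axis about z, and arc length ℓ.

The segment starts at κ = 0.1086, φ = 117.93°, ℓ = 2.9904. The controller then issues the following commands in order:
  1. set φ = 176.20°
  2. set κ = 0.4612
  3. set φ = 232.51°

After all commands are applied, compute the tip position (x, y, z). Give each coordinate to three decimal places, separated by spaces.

initial: κ=0.1086, φ=117.93°, ℓ=2.9904
cmd 1: set φ=176.20° → (κ,φ,ℓ)=(0.1086,176.20°,2.9904) → tip=(-0.4803,0.0319,2.9381)
cmd 2: set κ=0.4612 → (κ,φ,ℓ)=(0.4612,176.20°,2.9904) → tip=(-1.7514,0.1163,2.1286)
cmd 3: set φ=232.51° → (κ,φ,ℓ)=(0.4612,232.51°,2.9904) → tip=(-1.0683,-1.3928,2.1286)

-1.068 -1.393 2.129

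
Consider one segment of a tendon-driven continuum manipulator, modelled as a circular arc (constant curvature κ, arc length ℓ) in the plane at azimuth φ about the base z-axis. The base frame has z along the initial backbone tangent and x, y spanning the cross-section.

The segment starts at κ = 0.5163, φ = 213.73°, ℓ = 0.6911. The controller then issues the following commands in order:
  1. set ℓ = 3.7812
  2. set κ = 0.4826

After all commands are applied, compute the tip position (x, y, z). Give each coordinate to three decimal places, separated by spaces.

initial: κ=0.5163, φ=213.73°, ℓ=0.6911
cmd 1: set ℓ=3.7812 → (κ,φ,ℓ)=(0.5163,213.73°,3.7812) → tip=(-2.2104,-1.4759,1.7977)
cmd 2: set κ=0.4826 → (κ,φ,ℓ)=(0.4826,213.73°,3.7812) → tip=(-2.1563,-1.4397,2.0056)

-2.156 -1.440 2.006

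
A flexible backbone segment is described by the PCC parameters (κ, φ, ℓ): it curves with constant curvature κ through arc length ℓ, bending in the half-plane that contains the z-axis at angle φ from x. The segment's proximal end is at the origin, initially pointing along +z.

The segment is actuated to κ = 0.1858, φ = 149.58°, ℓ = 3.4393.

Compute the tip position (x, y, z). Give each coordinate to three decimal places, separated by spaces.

-0.916 0.538 3.210

θ = κ·ℓ = 0.1858 × 3.4393 = 0.63902 rad
ρ = (1 − cos θ)/κ = (1 − 0.80268)/0.1858 = 1.06201
z = sin θ / κ = 0.59641/0.1858 = 3.20996
x = ρ cos φ = 1.06201 × cos(149.58°) = -0.91581
y = ρ sin φ = 1.06201 × sin(149.58°) = 0.53773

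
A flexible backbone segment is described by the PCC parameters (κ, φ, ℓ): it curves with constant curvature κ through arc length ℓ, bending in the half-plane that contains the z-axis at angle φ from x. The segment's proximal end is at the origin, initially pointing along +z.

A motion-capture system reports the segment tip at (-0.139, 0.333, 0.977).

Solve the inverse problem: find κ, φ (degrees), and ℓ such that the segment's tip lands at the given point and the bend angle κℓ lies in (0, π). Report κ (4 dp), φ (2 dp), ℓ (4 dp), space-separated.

ρ = √(x²+y²) = √(-0.139² + 0.333²) = 0.36085
φ = atan2(y, x) mod 360° = atan2(0.333, -0.139) = 112.6565°
|p|² = ρ² + z² = 0.36085² + 0.977² = 1.08474
κ = 2ρ / |p|² = 2×0.36085 / 1.08474 = 0.66531
θ = 2·atan2(ρ, z) = 2·atan2(0.36085, 0.977) = 0.70760 rad
ℓ = θ/κ = 0.70760/0.66531 = 1.06356

0.6653 112.66 1.0636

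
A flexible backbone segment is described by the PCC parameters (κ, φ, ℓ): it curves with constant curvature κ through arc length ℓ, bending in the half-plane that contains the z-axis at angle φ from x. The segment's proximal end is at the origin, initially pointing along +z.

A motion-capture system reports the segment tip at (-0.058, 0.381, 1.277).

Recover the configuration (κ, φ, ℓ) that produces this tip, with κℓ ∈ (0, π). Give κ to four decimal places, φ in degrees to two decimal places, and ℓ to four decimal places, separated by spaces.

0.4332 98.66 1.3532

ρ = √(x²+y²) = √(-0.058² + 0.381²) = 0.38539
φ = atan2(y, x) mod 360° = atan2(0.381, -0.058) = 98.6557°
|p|² = ρ² + z² = 0.38539² + 1.277² = 1.77925
κ = 2ρ / |p|² = 2×0.38539 / 1.77925 = 0.43320
θ = 2·atan2(ρ, z) = 2·atan2(0.38539, 1.277) = 0.58620 rad
ℓ = θ/κ = 0.58620/0.43320 = 1.35318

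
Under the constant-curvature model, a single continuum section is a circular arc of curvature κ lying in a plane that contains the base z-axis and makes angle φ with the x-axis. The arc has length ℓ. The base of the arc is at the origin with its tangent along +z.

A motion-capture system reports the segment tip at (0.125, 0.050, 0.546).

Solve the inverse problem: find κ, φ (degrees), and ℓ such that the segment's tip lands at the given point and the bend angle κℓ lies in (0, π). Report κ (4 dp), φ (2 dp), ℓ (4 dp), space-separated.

ρ = √(x²+y²) = √(0.125² + 0.050²) = 0.13463
φ = atan2(y, x) mod 360° = atan2(0.050, 0.125) = 21.8014°
|p|² = ρ² + z² = 0.13463² + 0.546² = 0.31624
κ = 2ρ / |p|² = 2×0.13463 / 0.31624 = 0.85143
θ = 2·atan2(ρ, z) = 2·atan2(0.13463, 0.546) = 0.48350 rad
ℓ = θ/κ = 0.48350/0.85143 = 0.56787

0.8514 21.80 0.5679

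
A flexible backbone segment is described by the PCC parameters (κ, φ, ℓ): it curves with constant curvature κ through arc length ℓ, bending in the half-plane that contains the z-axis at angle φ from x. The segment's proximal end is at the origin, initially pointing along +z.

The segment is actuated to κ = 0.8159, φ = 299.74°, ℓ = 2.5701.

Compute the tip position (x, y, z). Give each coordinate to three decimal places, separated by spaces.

0.913 -1.599 1.060

θ = κ·ℓ = 0.8159 × 2.5701 = 2.09694 rad
ρ = (1 − cos θ)/κ = (1 − -0.50221)/0.8159 = 1.84116
z = sin θ / κ = 0.86475/0.8159 = 1.05987
x = ρ cos φ = 1.84116 × cos(299.74°) = 0.91334
y = ρ sin φ = 1.84116 × sin(299.74°) = -1.59866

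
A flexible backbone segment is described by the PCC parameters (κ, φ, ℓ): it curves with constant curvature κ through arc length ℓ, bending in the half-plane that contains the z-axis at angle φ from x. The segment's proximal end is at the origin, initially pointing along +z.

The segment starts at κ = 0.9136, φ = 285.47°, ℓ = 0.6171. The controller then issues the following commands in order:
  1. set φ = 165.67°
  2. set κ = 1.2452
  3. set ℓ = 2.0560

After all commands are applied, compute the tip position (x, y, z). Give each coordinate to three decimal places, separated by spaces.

-1.428 0.365 0.441

initial: κ=0.9136, φ=285.47°, ℓ=0.6171
cmd 1: set φ=165.67° → (κ,φ,ℓ)=(0.9136,165.67°,0.6171) → tip=(-0.1641,0.0419,0.5849)
cmd 2: set κ=1.2452 → (κ,φ,ℓ)=(1.2452,165.67°,0.6171) → tip=(-0.2186,0.0559,0.5581)
cmd 3: set ℓ=2.0560 → (κ,φ,ℓ)=(1.2452,165.67°,2.0560) → tip=(-1.4283,0.3649,0.4411)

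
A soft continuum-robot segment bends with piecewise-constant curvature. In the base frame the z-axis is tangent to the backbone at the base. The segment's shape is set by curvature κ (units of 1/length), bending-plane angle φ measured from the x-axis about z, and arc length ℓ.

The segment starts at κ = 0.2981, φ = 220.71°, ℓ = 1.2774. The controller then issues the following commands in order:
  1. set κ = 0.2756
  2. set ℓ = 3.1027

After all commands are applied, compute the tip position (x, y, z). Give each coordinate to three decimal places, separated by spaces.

initial: κ=0.2981, φ=220.71°, ℓ=1.2774
cmd 1: set κ=0.2756 → (κ,φ,ℓ)=(0.2756,220.71°,1.2774) → tip=(-0.1687,-0.1451,1.2512)
cmd 2: set ℓ=3.1027 → (κ,φ,ℓ)=(0.2756,220.71°,3.1027) → tip=(-0.9458,-0.8138,2.7382)

-0.946 -0.814 2.738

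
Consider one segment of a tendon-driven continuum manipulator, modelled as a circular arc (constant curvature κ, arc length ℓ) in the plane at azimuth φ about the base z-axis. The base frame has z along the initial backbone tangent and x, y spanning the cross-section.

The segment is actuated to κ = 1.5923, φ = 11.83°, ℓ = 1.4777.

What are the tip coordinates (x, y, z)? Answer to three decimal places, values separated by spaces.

1.048 0.219 0.446

θ = κ·ℓ = 1.5923 × 1.4777 = 2.35294 rad
ρ = (1 − cos θ)/κ = (1 − -0.70480)/1.5923 = 1.07065
z = sin θ / κ = 0.70940/1.5923 = 0.44552
x = ρ cos φ = 1.07065 × cos(11.83°) = 1.04791
y = ρ sin φ = 1.07065 × sin(11.83°) = 0.21949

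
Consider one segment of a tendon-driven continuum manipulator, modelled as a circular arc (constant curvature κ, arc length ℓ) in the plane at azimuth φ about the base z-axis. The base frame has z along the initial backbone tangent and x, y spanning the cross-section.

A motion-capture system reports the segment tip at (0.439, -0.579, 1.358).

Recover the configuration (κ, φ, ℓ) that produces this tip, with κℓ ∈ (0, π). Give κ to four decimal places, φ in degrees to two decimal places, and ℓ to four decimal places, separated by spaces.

ρ = √(x²+y²) = √(0.439² + -0.579²) = 0.72661
φ = atan2(y, x) mod 360° = atan2(-0.579, 0.439) = 307.1695°
|p|² = ρ² + z² = 0.72661² + 1.358² = 2.37213
κ = 2ρ / |p|² = 2×0.72661 / 2.37213 = 0.61262
θ = 2·atan2(ρ, z) = 2·atan2(0.72661, 1.358) = 0.98260 rad
ℓ = θ/κ = 0.98260/0.61262 = 1.60392

0.6126 307.17 1.6039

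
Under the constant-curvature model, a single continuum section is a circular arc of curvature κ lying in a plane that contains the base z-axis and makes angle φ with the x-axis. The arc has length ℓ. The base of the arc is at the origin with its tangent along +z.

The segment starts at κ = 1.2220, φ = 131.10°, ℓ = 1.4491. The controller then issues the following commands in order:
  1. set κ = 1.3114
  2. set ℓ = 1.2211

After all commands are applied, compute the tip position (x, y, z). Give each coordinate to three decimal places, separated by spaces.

initial: κ=1.2220, φ=131.10°, ℓ=1.4491
cmd 1: set κ=1.3114 → (κ,φ,ℓ)=(1.3114,131.10°,1.4491) → tip=(-0.6635,0.7606,0.7215)
cmd 2: set ℓ=1.2211 → (κ,φ,ℓ)=(1.3114,131.10°,1.2211) → tip=(-0.5166,0.5922,0.7622)

-0.517 0.592 0.762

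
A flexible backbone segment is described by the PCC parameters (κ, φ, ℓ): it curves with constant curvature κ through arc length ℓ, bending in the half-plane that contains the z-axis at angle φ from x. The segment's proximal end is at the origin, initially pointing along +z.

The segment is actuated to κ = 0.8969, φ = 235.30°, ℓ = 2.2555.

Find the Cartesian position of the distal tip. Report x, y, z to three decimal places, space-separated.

θ = κ·ℓ = 0.8969 × 2.2555 = 2.02296 rad
ρ = (1 − cos θ)/κ = (1 − -0.43691)/0.8969 = 1.60209
z = sin θ / κ = 0.89950/0.8969 = 1.00290
x = ρ cos φ = 1.60209 × cos(235.30°) = -0.91203
y = ρ sin φ = 1.60209 × sin(235.30°) = -1.31715

-0.912 -1.317 1.003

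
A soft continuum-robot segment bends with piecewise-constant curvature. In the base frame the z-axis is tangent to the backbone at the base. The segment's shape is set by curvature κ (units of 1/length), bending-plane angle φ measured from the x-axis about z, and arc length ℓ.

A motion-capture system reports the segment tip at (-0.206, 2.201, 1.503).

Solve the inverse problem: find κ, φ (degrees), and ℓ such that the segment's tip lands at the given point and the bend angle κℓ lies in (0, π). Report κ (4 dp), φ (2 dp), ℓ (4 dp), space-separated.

0.6187 95.35 3.1475

ρ = √(x²+y²) = √(-0.206² + 2.201²) = 2.21062
φ = atan2(y, x) mod 360° = atan2(2.201, -0.206) = 95.3470°
|p|² = ρ² + z² = 2.21062² + 1.503² = 7.14585
κ = 2ρ / |p|² = 2×2.21062 / 7.14585 = 0.61871
θ = 2·atan2(ρ, z) = 2·atan2(2.21062, 1.503) = 1.94738 rad
ℓ = θ/κ = 1.94738/0.61871 = 3.14746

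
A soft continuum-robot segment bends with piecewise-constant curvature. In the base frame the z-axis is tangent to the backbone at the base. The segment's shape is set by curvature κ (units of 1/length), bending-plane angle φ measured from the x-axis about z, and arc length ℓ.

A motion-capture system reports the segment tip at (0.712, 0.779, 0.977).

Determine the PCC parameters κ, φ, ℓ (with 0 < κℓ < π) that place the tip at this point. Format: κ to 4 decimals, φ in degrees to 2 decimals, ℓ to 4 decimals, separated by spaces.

1.0205 47.57 1.6148

ρ = √(x²+y²) = √(0.712² + 0.779²) = 1.05536
φ = atan2(y, x) mod 360° = atan2(0.779, 0.712) = 47.5729°
|p|² = ρ² + z² = 1.05536² + 0.977² = 2.06831
κ = 2ρ / |p|² = 2×1.05536 / 2.06831 = 1.02050
θ = 2·atan2(ρ, z) = 2·atan2(1.05536, 0.977) = 1.64787 rad
ℓ = θ/κ = 1.64787/1.02050 = 1.61476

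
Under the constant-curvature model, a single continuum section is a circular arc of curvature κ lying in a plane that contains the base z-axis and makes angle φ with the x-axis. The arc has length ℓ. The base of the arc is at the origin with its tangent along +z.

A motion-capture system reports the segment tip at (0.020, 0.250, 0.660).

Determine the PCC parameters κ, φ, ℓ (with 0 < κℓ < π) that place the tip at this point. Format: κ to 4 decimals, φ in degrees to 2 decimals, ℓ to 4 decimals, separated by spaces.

ρ = √(x²+y²) = √(0.020² + 0.250²) = 0.25080
φ = atan2(y, x) mod 360° = atan2(0.250, 0.020) = 85.4261°
|p|² = ρ² + z² = 0.25080² + 0.660² = 0.49850
κ = 2ρ / |p|² = 2×0.25080 / 0.49850 = 1.00621
θ = 2·atan2(ρ, z) = 2·atan2(0.25080, 0.660) = 0.72629 rad
ℓ = θ/κ = 0.72629/1.00621 = 0.72181

1.0062 85.43 0.7218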